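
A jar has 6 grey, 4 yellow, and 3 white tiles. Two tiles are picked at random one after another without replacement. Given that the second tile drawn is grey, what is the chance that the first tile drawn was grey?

P(first=grey and the second tile drawn is grey) = (6/13)·(5/12) = 5/26.
P(the second tile drawn is grey) = Σ over first color = 5/26 + 2/13 + 3/26 = 6/13.
By Bayes, P(first=grey | the second tile drawn is grey) = 5/26 / 6/13 = 5/12 ≈ 0.4167.

5/12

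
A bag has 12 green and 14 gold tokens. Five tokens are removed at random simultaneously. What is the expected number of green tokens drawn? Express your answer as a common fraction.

By linearity of expectation, E[X] = Σ P(draw i is green); by symmetry each draw (even without replacement) has P(green) = 12/26.
E[X] = 5 · 12/26 = 30/13 ≈ 2.3077.

30/13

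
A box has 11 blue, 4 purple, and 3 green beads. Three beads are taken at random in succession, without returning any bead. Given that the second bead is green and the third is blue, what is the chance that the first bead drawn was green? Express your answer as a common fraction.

1/8

P(first=green and the second bead is green and the third is blue) = (3/18)·(2/17)·(11/16) = 11/816.
P(E) = Σ over first color = 55/816 + 11/408 + 11/816 = 11/102.
By Bayes, P(first=green | E) = 11/816 / 11/102 = 1/8 ≈ 0.1250.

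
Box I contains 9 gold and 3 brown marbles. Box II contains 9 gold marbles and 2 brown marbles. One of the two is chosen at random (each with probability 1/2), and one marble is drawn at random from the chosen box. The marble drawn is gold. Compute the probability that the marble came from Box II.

12/23

P(gold | Box I) = 3/4; P(gold | Box II) = 9/11.
P(gold) = 1/2·3/4 + 1/2·9/11 = 69/88.
By Bayes' rule, P(Box II | gold) = 9/22 / 69/88 = 12/23 ≈ 0.5217.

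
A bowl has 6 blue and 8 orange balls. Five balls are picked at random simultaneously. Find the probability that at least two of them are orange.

Sum the hypergeometric tail for j = 2,…,5 orange balls.
Favorable = C(8,2)·C(6,3) + C(8,3)·C(6,2) + C(8,4)·C(6,1) + C(8,5)·C(6,0) = 1876; total = C(14,5) = 2002.
P = 1876/2002 = 134/143 ≈ 0.9371.

134/143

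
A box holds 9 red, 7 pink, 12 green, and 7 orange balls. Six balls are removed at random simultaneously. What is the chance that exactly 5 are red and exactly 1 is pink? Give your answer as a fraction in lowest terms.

63/115940

Unordered draws without replacement: count favorable combinations over C(35,6).
Favorable = C(9,5) · C(7,1) · C(12,0) · C(7,0) = 882; total = C(35,6) = 1623160.
P = 882/1623160 = 63/115940 ≈ 0.0005.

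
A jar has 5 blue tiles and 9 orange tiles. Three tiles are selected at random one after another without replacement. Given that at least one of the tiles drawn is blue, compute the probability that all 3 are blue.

P(all 3 blue) = C(5,3)/C(14,3) = 5/182; P(at least one blue) = 1 − C(9,3)/C(14,3) = 10/13.
Since 'all 3 blue' ⊆ 'at least one blue', P(all 3 | at least one) = 5/182 / 10/13 = 1/28 ≈ 0.0357.

1/28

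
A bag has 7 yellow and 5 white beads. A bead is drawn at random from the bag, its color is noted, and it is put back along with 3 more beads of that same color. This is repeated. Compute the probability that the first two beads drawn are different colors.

Either white then yellow, or yellow then white; after the first draw the total is 15.
P = (5/12)·(7/15) + (7/12)·(5/15) = 7/18 ≈ 0.3889.

7/18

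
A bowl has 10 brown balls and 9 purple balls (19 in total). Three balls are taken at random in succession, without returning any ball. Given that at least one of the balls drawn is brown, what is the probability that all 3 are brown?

P(all 3 brown) = C(10,3)/C(19,3) = 40/323; P(at least one brown) = 1 − C(9,3)/C(19,3) = 295/323.
Since 'all 3 brown' ⊆ 'at least one brown', P(all 3 | at least one) = 40/323 / 295/323 = 8/59 ≈ 0.1356.

8/59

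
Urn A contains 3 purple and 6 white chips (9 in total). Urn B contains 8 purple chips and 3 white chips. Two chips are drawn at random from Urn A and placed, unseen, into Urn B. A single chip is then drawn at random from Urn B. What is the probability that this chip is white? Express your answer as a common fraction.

Condition on how many of the transferred chips are white (from Urn A: 6 white of 9; then Urn B has 13 total).
  0 white: C(6,0)C(3,2)/C(9,2) = 1/12; then P = 3/13
  1 white: C(6,1)C(3,1)/C(9,2) = 1/2; then P = 4/13
  2 white: C(6,2)C(3,0)/C(9,2) = 5/12; then P = 5/13
P(white from Urn B) = 1/3 ≈ 0.3333.

1/3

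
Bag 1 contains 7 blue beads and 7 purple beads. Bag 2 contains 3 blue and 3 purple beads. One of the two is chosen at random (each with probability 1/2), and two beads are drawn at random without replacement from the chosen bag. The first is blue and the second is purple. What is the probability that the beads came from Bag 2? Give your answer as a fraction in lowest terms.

P(E | Bag 1) = 7/26; P(E | Bag 2) = 3/10.
P(E) = 1/2·7/26 + 1/2·3/10 = 37/130.
By Bayes' rule, P(Bag 2 | E) = 3/20 / 37/130 = 39/74 ≈ 0.5270.

39/74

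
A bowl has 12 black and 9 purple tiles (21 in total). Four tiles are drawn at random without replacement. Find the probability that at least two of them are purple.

Sum the hypergeometric tail for j = 2,…,4 purple tiles.
Favorable = C(9,2)·C(12,2) + C(9,3)·C(12,1) + C(9,4)·C(12,0) = 3510; total = C(21,4) = 5985.
P = 3510/5985 = 78/133 ≈ 0.5865.

78/133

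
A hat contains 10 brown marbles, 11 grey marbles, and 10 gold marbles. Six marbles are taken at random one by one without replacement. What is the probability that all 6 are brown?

10/35061

Unordered draws without replacement: count favorable combinations over C(31,6).
Favorable = C(10,6) · C(11,0) · C(10,0) = 210; total = C(31,6) = 736281.
P = 210/736281 = 10/35061 ≈ 0.0003.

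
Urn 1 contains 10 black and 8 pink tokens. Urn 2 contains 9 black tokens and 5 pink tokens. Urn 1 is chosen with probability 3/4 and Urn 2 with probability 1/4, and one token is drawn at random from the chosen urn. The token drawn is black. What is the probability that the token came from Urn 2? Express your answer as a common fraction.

P(black | Urn 1) = 5/9; P(black | Urn 2) = 9/14.
P(black) = 3/4·5/9 + 1/4·9/14 = 97/168.
By Bayes' rule, P(Urn 2 | black) = 9/56 / 97/168 = 27/97 ≈ 0.2784.

27/97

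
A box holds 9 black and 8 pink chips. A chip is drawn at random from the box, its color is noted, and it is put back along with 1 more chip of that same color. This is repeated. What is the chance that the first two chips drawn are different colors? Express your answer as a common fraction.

Either pink then black, or black then pink; after the first draw the total is 18.
P = (8/17)·(9/18) + (9/17)·(8/18) = 8/17 ≈ 0.4706.

8/17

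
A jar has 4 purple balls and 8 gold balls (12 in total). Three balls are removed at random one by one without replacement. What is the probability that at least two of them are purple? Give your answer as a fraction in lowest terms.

13/55

Sum the hypergeometric tail for j = 2,…,3 purple balls.
Favorable = C(4,2)·C(8,1) + C(4,3)·C(8,0) = 52; total = C(12,3) = 220.
P = 52/220 = 13/55 ≈ 0.2364.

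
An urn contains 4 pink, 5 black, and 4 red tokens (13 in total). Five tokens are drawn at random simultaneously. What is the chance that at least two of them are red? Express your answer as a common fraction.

Sum the hypergeometric tail for j = 2,…,4 red tokens.
Favorable = C(4,2)·C(9,3) + C(4,3)·C(9,2) + C(4,4)·C(9,1) = 657; total = C(13,5) = 1287.
P = 657/1287 = 73/143 ≈ 0.5105.

73/143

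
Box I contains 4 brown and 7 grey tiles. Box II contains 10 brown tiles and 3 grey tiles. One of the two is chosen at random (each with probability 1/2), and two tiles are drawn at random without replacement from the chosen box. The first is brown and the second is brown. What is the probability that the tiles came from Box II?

P(E | Box I) = 6/55; P(E | Box II) = 15/26.
P(E) = 1/2·6/55 + 1/2·15/26 = 981/2860.
By Bayes' rule, P(Box II | E) = 15/52 / 981/2860 = 275/327 ≈ 0.8410.

275/327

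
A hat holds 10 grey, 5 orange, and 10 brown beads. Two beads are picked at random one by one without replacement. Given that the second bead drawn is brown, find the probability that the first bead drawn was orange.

5/24

P(first=orange and the second bead drawn is brown) = (5/25)·(10/24) = 1/12.
P(the second bead drawn is brown) = Σ over first color = 1/6 + 1/12 + 3/20 = 2/5.
By Bayes, P(first=orange | the second bead drawn is brown) = 1/12 / 2/5 = 5/24 ≈ 0.2083.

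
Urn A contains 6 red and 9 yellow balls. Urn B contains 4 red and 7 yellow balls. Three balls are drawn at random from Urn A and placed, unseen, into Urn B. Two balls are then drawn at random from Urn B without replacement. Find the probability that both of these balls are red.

Condition on how many of the transferred balls are red (from Urn A: 6 red of 15; then Urn B has 14 total).
  0 red: C(6,0)C(9,3)/C(15,3) = 12/65; then P = C(4,2)/C(14,2) = 6/91
  1 red: C(6,1)C(9,2)/C(15,3) = 216/455; then P = C(5,2)/C(14,2) = 10/91
  2 red: C(6,2)C(9,1)/C(15,3) = 27/91; then P = C(6,2)/C(14,2) = 15/91
  3 red: C(6,3)C(9,0)/C(15,3) = 4/91; then P = C(7,2)/C(14,2) = 3/13
P(both red) = 393/3185 ≈ 0.1234.

393/3185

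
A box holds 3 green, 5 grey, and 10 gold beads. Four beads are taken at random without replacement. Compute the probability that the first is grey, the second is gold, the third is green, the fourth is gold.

Multiply the conditional probability of each draw in order, without replacement, so each draw removes one from its color and from the total.
P = (5/18) · (10/17) · (3/16) · (9/15) = 5/272 ≈ 0.0184.

5/272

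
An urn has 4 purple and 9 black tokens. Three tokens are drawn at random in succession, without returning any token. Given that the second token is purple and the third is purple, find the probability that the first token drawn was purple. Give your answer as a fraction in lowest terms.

P(first=purple and the second token is purple and the third is purple) = (4/13)·(3/12)·(2/11) = 2/143.
P(E) = Σ over first color = 2/143 + 9/143 = 1/13.
By Bayes, P(first=purple | E) = 2/143 / 1/13 = 2/11 ≈ 0.1818.

2/11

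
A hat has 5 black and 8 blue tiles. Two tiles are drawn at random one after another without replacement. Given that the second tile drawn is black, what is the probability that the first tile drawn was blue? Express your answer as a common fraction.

P(first=blue and the second tile drawn is black) = (8/13)·(5/12) = 10/39.
P(the second tile drawn is black) = Σ over first color = 5/39 + 10/39 = 5/13.
By Bayes, P(first=blue | the second tile drawn is black) = 10/39 / 5/13 = 2/3 ≈ 0.6667.

2/3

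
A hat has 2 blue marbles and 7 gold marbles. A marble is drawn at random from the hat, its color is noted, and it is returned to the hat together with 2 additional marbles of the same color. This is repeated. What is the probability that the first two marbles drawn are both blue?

8/99

After a blue draw the hat holds 4 blue out of 11.
P = (2/9)·(4/11) = 8/99 ≈ 0.0808.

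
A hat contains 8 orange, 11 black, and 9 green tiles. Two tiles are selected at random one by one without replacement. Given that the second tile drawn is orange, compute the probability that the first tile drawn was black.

P(first=black and the second tile drawn is orange) = (11/28)·(8/27) = 22/189.
P(the second tile drawn is orange) = Σ over first color = 2/27 + 22/189 + 2/21 = 2/7.
By Bayes, P(first=black | the second tile drawn is orange) = 22/189 / 2/7 = 11/27 ≈ 0.4074.

11/27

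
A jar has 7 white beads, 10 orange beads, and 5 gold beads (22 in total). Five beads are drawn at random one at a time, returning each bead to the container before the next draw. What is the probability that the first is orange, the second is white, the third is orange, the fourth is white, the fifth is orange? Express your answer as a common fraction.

Multiply the conditional probability of each draw in order, with replacement (the composition resets each draw).
P = (10/22) · (7/22) · (10/22) · (7/22) · (10/22) = 6125/644204 ≈ 0.0095.

6125/644204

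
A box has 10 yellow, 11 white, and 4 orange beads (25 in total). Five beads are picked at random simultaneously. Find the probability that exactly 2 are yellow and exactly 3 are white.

Unordered draws without replacement: count favorable combinations over C(25,5).
Favorable = C(10,2) · C(11,3) · C(4,0) = 7425; total = C(25,5) = 53130.
P = 7425/53130 = 45/322 ≈ 0.1398.

45/322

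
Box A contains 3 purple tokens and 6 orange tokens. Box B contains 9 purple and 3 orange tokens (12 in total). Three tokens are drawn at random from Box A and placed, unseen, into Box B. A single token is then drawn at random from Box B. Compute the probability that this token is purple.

2/3

Condition on how many of the transferred tokens are purple (from Box A: 3 purple of 9; then Box B has 15 total).
  0 purple: C(3,0)C(6,3)/C(9,3) = 5/21; then P = 9/15
  1 purple: C(3,1)C(6,2)/C(9,3) = 15/28; then P = 10/15
  2 purple: C(3,2)C(6,1)/C(9,3) = 3/14; then P = 11/15
  3 purple: C(3,3)C(6,0)/C(9,3) = 1/84; then P = 12/15
P(purple from Box B) = 2/3 ≈ 0.6667.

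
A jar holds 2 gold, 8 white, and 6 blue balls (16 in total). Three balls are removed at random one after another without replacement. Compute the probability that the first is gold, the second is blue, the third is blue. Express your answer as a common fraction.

Multiply the conditional probability of each draw in order, without replacement, so each draw removes one from its color and from the total.
P = (2/16) · (6/15) · (5/14) = 1/56 ≈ 0.0179.

1/56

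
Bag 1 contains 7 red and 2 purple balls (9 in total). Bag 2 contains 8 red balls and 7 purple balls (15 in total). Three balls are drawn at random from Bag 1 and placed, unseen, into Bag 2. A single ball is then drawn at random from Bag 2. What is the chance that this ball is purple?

Condition on how many of the transferred balls are purple (from Bag 1: 2 purple of 9; then Bag 2 has 18 total).
  0 purple: C(2,0)C(7,3)/C(9,3) = 5/12; then P = 7/18
  1 purple: C(2,1)C(7,2)/C(9,3) = 1/2; then P = 8/18
  2 purple: C(2,2)C(7,1)/C(9,3) = 1/12; then P = 9/18
P(purple from Bag 2) = 23/54 ≈ 0.4259.

23/54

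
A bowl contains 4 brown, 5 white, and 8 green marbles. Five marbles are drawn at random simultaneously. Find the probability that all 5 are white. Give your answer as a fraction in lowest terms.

1/6188

Unordered draws without replacement: count favorable combinations over C(17,5).
Favorable = C(4,0) · C(5,5) · C(8,0) = 1; total = C(17,5) = 6188.
P = 1/6188 = 1/6188 ≈ 0.0002.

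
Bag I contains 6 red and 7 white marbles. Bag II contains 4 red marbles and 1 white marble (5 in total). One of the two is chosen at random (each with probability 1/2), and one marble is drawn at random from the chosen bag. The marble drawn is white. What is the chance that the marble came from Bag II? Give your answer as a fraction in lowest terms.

13/48

P(white | Bag I) = 7/13; P(white | Bag II) = 1/5.
P(white) = 1/2·7/13 + 1/2·1/5 = 24/65.
By Bayes' rule, P(Bag II | white) = 1/10 / 24/65 = 13/48 ≈ 0.2708.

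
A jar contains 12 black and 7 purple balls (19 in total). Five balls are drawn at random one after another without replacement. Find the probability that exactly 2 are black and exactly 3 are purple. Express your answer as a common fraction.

385/1938

Unordered draws without replacement: count favorable combinations over C(19,5).
Favorable = C(12,2) · C(7,3) = 2310; total = C(19,5) = 11628.
P = 2310/11628 = 385/1938 ≈ 0.1987.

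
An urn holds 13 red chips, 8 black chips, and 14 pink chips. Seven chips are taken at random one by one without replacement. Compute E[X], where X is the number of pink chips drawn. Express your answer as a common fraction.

By linearity of expectation, E[X] = Σ P(draw i is pink); by symmetry each draw (even without replacement) has P(pink) = 14/35.
E[X] = 7 · 14/35 = 14/5 ≈ 2.8000.

14/5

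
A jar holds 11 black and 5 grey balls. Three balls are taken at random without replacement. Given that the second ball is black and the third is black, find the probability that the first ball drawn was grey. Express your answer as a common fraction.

5/14

P(first=grey and the second ball is black and the third is black) = (5/16)·(11/15)·(10/14) = 55/336.
P(E) = Σ over first color = 33/112 + 55/336 = 11/24.
By Bayes, P(first=grey | E) = 55/336 / 11/24 = 5/14 ≈ 0.3571.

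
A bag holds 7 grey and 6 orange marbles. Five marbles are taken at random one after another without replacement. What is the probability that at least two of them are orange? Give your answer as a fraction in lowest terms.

32/39

Sum the hypergeometric tail for j = 2,…,5 orange marbles.
Favorable = C(6,2)·C(7,3) + C(6,3)·C(7,2) + C(6,4)·C(7,1) + C(6,5)·C(7,0) = 1056; total = C(13,5) = 1287.
P = 1056/1287 = 32/39 ≈ 0.8205.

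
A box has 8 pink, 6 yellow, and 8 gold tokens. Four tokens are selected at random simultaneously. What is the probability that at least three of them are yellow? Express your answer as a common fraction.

Sum the hypergeometric tail for j = 3,…,4 yellow tokens.
Favorable = C(6,3)·C(16,1) + C(6,4)·C(16,0) = 335; total = C(22,4) = 7315.
P = 335/7315 = 67/1463 ≈ 0.0458.

67/1463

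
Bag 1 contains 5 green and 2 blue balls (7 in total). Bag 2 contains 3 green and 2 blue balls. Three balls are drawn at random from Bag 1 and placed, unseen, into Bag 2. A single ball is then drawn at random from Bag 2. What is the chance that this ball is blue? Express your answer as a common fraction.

Condition on how many of the transferred balls are blue (from Bag 1: 2 blue of 7; then Bag 2 has 8 total).
  0 blue: C(2,0)C(5,3)/C(7,3) = 2/7; then P = 2/8
  1 blue: C(2,1)C(5,2)/C(7,3) = 4/7; then P = 3/8
  2 blue: C(2,2)C(5,1)/C(7,3) = 1/7; then P = 4/8
P(blue from Bag 2) = 5/14 ≈ 0.3571.

5/14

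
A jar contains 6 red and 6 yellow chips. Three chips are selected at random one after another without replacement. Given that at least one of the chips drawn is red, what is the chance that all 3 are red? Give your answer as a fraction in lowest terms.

1/10

P(all 3 red) = C(6,3)/C(12,3) = 1/11; P(at least one red) = 1 − C(6,3)/C(12,3) = 10/11.
Since 'all 3 red' ⊆ 'at least one red', P(all 3 | at least one) = 1/11 / 10/11 = 1/10 ≈ 0.1000.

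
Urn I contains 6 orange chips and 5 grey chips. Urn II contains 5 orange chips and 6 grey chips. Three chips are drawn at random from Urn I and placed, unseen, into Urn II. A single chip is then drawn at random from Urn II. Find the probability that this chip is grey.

Condition on how many of the transferred chips are grey (from Urn I: 5 grey of 11; then Urn II has 14 total).
  0 grey: C(5,0)C(6,3)/C(11,3) = 4/33; then P = 6/14
  1 grey: C(5,1)C(6,2)/C(11,3) = 5/11; then P = 7/14
  2 grey: C(5,2)C(6,1)/C(11,3) = 4/11; then P = 8/14
  3 grey: C(5,3)C(6,0)/C(11,3) = 2/33; then P = 9/14
P(grey from Urn II) = 81/154 ≈ 0.5260.

81/154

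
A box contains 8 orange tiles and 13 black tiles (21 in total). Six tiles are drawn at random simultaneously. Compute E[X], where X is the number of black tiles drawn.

By linearity of expectation, E[X] = Σ P(draw i is black); by symmetry each draw (even without replacement) has P(black) = 13/21.
E[X] = 6 · 13/21 = 26/7 ≈ 3.7143.

26/7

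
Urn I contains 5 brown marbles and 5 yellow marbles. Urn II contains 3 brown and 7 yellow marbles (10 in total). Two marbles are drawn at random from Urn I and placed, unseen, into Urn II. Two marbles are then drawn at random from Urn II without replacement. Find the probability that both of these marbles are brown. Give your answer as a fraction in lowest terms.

Condition on how many of the transferred marbles are brown (from Urn I: 5 brown of 10; then Urn II has 12 total).
  0 brown: C(5,0)C(5,2)/C(10,2) = 2/9; then P = C(3,2)/C(12,2) = 1/22
  1 brown: C(5,1)C(5,1)/C(10,2) = 5/9; then P = C(4,2)/C(12,2) = 1/11
  2 brown: C(5,2)C(5,0)/C(10,2) = 2/9; then P = C(5,2)/C(12,2) = 5/33
P(both brown) = 28/297 ≈ 0.0943.

28/297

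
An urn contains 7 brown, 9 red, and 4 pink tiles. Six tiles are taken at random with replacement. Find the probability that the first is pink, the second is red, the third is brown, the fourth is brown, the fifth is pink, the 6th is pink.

441/1000000

Multiply the conditional probability of each draw in order, with replacement (the composition resets each draw).
P = (4/20) · (9/20) · (7/20) · (7/20) · (4/20) · (4/20) = 441/1000000 ≈ 0.0004.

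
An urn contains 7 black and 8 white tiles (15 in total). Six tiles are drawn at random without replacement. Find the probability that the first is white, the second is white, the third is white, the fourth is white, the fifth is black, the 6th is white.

28/2145

Multiply the conditional probability of each draw in order, without replacement, so each draw removes one from its color and from the total.
P = (8/15) · (7/14) · (6/13) · (5/12) · (7/11) · (4/10) = 28/2145 ≈ 0.0131.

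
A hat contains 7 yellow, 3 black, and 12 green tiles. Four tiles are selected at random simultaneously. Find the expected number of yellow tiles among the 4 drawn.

14/11

By linearity of expectation, E[X] = Σ P(draw i is yellow); by symmetry each draw (even without replacement) has P(yellow) = 7/22.
E[X] = 4 · 7/22 = 14/11 ≈ 1.2727.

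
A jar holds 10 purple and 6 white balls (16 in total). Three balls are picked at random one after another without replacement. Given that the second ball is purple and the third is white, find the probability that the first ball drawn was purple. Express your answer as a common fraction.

P(first=purple and the second ball is purple and the third is white) = (10/16)·(9/15)·(6/14) = 9/56.
P(E) = Σ over first color = 9/56 + 5/56 = 1/4.
By Bayes, P(first=purple | E) = 9/56 / 1/4 = 9/14 ≈ 0.6429.

9/14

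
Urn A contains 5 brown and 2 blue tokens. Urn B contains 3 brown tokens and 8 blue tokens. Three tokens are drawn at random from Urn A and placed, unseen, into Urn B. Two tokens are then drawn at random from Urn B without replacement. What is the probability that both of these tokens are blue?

Condition on how many of the transferred tokens are blue (from Urn A: 2 blue of 7; then Urn B has 14 total).
  0 blue: C(2,0)C(5,3)/C(7,3) = 2/7; then P = C(8,2)/C(14,2) = 4/13
  1 blue: C(2,1)C(5,2)/C(7,3) = 4/7; then P = C(9,2)/C(14,2) = 36/91
  2 blue: C(2,2)C(5,1)/C(7,3) = 1/7; then P = C(10,2)/C(14,2) = 45/91
P(both blue) = 5/13 ≈ 0.3846.

5/13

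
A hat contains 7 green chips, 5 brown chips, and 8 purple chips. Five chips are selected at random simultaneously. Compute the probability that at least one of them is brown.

4167/5168

Use the complement: P(at least one brown) = 1 − P(no brown).
P(none) = C(15,5)/C(20,5) = 3003/15504.
So P = 1 − 3003/15504 = 4167/5168 ≈ 0.8063.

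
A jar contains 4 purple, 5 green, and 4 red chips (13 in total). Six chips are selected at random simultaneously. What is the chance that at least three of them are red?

31/143

Sum the hypergeometric tail for j = 3,…,4 red chips.
Favorable = C(4,3)·C(9,3) + C(4,4)·C(9,2) = 372; total = C(13,6) = 1716.
P = 372/1716 = 31/143 ≈ 0.2168.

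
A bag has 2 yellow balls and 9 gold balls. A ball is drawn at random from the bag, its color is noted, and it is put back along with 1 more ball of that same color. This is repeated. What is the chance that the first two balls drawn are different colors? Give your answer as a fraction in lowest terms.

3/11

Either gold then yellow, or yellow then gold; after the first draw the total is 12.
P = (9/11)·(2/12) + (2/11)·(9/12) = 3/11 ≈ 0.2727.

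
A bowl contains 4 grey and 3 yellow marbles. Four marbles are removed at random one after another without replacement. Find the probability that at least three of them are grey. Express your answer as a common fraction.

13/35

Sum the hypergeometric tail for j = 3,…,4 grey marbles.
Favorable = C(4,3)·C(3,1) + C(4,4)·C(3,0) = 13; total = C(7,4) = 35.
P = 13/35 = 13/35 ≈ 0.3714.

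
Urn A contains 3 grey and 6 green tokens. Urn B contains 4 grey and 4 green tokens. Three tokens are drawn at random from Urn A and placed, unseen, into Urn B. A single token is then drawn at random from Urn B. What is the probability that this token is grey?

Condition on how many of the transferred tokens are grey (from Urn A: 3 grey of 9; then Urn B has 11 total).
  0 grey: C(3,0)C(6,3)/C(9,3) = 5/21; then P = 4/11
  1 grey: C(3,1)C(6,2)/C(9,3) = 15/28; then P = 5/11
  2 grey: C(3,2)C(6,1)/C(9,3) = 3/14; then P = 6/11
  3 grey: C(3,3)C(6,0)/C(9,3) = 1/84; then P = 7/11
P(grey from Urn B) = 5/11 ≈ 0.4545.

5/11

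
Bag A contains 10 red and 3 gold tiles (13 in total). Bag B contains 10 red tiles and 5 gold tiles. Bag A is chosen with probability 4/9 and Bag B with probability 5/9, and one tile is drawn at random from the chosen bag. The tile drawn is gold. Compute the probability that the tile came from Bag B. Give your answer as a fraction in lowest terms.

65/101

P(gold | Bag A) = 3/13; P(gold | Bag B) = 1/3.
P(gold) = 4/9·3/13 + 5/9·1/3 = 101/351.
By Bayes' rule, P(Bag B | gold) = 5/27 / 101/351 = 65/101 ≈ 0.6436.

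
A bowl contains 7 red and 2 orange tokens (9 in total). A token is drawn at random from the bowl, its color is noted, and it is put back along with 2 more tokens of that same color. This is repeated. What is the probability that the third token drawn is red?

7/9

Sum over the four possibilities for the first two draws (red/not-red each), tracking how the red count and total change by +2 per draw.
P(third is red) = 7/9 ≈ 0.7778. (In a Pólya urn every draw has the same marginal probability 7/9.)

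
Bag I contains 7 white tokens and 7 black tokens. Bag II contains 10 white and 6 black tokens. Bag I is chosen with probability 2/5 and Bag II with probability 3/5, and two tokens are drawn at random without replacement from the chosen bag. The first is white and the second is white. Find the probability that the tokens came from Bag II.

39/55

P(E | Bag I) = 3/13; P(E | Bag II) = 3/8.
P(E) = 2/5·3/13 + 3/5·3/8 = 33/104.
By Bayes' rule, P(Bag II | E) = 9/40 / 33/104 = 39/55 ≈ 0.7091.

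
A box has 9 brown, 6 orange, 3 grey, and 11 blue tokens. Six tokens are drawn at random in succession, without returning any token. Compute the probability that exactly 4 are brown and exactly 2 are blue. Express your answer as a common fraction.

11/754

Unordered draws without replacement: count favorable combinations over C(29,6).
Favorable = C(9,4) · C(6,0) · C(3,0) · C(11,2) = 6930; total = C(29,6) = 475020.
P = 6930/475020 = 11/754 ≈ 0.0146.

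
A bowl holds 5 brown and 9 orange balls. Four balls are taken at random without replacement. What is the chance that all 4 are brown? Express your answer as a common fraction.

5/1001

Unordered draws without replacement: count favorable combinations over C(14,4).
Favorable = C(5,4) · C(9,0) = 5; total = C(14,4) = 1001.
P = 5/1001 = 5/1001 ≈ 0.0050.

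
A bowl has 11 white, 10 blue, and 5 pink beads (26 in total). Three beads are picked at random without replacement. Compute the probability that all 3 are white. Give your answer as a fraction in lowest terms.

33/520

Unordered draws without replacement: count favorable combinations over C(26,3).
Favorable = C(11,3) · C(10,0) · C(5,0) = 165; total = C(26,3) = 2600.
P = 165/2600 = 33/520 ≈ 0.0635.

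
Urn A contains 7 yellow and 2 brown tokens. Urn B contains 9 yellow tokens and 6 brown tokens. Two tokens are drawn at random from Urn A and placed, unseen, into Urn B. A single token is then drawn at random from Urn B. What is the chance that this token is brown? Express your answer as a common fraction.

58/153

Condition on how many of the transferred tokens are brown (from Urn A: 2 brown of 9; then Urn B has 17 total).
  0 brown: C(2,0)C(7,2)/C(9,2) = 7/12; then P = 6/17
  1 brown: C(2,1)C(7,1)/C(9,2) = 7/18; then P = 7/17
  2 brown: C(2,2)C(7,0)/C(9,2) = 1/36; then P = 8/17
P(brown from Urn B) = 58/153 ≈ 0.3791.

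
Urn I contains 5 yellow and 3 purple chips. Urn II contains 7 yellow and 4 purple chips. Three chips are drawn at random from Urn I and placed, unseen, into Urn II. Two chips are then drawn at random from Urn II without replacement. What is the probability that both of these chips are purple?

Condition on how many of the transferred chips are purple (from Urn I: 3 purple of 8; then Urn II has 14 total).
  0 purple: C(3,0)C(5,3)/C(8,3) = 5/28; then P = C(4,2)/C(14,2) = 6/91
  1 purple: C(3,1)C(5,2)/C(8,3) = 15/28; then P = C(5,2)/C(14,2) = 10/91
  2 purple: C(3,2)C(5,1)/C(8,3) = 15/56; then P = C(6,2)/C(14,2) = 15/91
  3 purple: C(3,3)C(5,0)/C(8,3) = 1/56; then P = C(7,2)/C(14,2) = 3/13
P(both purple) = 303/2548 ≈ 0.1189.

303/2548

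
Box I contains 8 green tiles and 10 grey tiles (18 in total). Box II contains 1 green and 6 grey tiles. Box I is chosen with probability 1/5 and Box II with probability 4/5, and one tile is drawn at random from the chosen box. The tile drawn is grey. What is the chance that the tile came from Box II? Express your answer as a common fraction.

P(grey | Box I) = 5/9; P(grey | Box II) = 6/7.
P(grey) = 1/5·5/9 + 4/5·6/7 = 251/315.
By Bayes' rule, P(Box II | grey) = 24/35 / 251/315 = 216/251 ≈ 0.8606.

216/251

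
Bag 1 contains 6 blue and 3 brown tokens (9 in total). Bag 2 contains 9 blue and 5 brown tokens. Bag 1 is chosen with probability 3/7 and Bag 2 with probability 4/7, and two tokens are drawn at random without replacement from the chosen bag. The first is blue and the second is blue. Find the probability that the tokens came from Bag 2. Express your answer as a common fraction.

P(E | Bag 1) = 5/12; P(E | Bag 2) = 36/91.
P(E) = 3/7·5/12 + 4/7·36/91 = 1031/2548.
By Bayes' rule, P(Bag 2 | E) = 144/637 / 1031/2548 = 576/1031 ≈ 0.5587.

576/1031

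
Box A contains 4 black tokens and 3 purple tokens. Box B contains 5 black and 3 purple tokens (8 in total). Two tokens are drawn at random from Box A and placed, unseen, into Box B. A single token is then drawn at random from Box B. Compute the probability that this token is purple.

27/70

Condition on how many of the transferred tokens are purple (from Box A: 3 purple of 7; then Box B has 10 total).
  0 purple: C(3,0)C(4,2)/C(7,2) = 2/7; then P = 3/10
  1 purple: C(3,1)C(4,1)/C(7,2) = 4/7; then P = 4/10
  2 purple: C(3,2)C(4,0)/C(7,2) = 1/7; then P = 5/10
P(purple from Box B) = 27/70 ≈ 0.3857.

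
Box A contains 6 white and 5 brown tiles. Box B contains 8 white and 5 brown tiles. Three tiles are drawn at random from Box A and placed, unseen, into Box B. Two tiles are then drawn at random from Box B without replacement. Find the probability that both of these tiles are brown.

Condition on how many of the transferred tiles are brown (from Box A: 5 brown of 11; then Box B has 16 total).
  0 brown: C(5,0)C(6,3)/C(11,3) = 4/33; then P = C(5,2)/C(16,2) = 1/12
  1 brown: C(5,1)C(6,2)/C(11,3) = 5/11; then P = C(6,2)/C(16,2) = 1/8
  2 brown: C(5,2)C(6,1)/C(11,3) = 4/11; then P = C(7,2)/C(16,2) = 7/40
  3 brown: C(5,3)C(6,0)/C(11,3) = 2/33; then P = C(8,2)/C(16,2) = 7/30
P(both brown) = 191/1320 ≈ 0.1447.

191/1320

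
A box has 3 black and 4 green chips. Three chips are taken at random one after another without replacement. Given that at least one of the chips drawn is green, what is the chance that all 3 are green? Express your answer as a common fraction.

2/17

P(all 3 green) = C(4,3)/C(7,3) = 4/35; P(at least one green) = 1 − C(3,3)/C(7,3) = 34/35.
Since 'all 3 green' ⊆ 'at least one green', P(all 3 | at least one) = 4/35 / 34/35 = 2/17 ≈ 0.1176.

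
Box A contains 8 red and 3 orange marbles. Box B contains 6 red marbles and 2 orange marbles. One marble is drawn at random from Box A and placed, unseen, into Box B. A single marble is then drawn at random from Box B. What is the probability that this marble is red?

Condition on how many of the transferred marbles are red (from Box A: 8 red of 11; then Box B has 9 total).
  0 red: C(8,0)C(3,1)/C(11,1) = 3/11; then P = 6/9
  1 red: C(8,1)C(3,0)/C(11,1) = 8/11; then P = 7/9
P(red from Box B) = 74/99 ≈ 0.7475.

74/99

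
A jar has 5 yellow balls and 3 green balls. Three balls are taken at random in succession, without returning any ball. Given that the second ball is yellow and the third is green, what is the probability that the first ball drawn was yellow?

2/3

P(first=yellow and the second ball is yellow and the third is green) = (5/8)·(4/7)·(3/6) = 5/28.
P(E) = Σ over first color = 5/28 + 5/56 = 15/56.
By Bayes, P(first=yellow | E) = 5/28 / 15/56 = 2/3 ≈ 0.6667.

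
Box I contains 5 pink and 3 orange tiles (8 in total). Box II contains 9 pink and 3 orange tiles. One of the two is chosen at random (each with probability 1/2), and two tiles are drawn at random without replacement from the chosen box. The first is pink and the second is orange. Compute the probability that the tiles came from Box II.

42/97

P(E | Box I) = 15/56; P(E | Box II) = 9/44.
P(E) = 1/2·15/56 + 1/2·9/44 = 291/1232.
By Bayes' rule, P(Box II | E) = 9/88 / 291/1232 = 42/97 ≈ 0.4330.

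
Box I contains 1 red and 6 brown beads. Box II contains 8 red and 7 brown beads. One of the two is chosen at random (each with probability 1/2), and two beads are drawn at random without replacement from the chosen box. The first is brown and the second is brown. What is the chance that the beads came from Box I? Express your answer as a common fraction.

P(E | Box I) = 5/7; P(E | Box II) = 1/5.
P(E) = 1/2·5/7 + 1/2·1/5 = 16/35.
By Bayes' rule, P(Box I | E) = 5/14 / 16/35 = 25/32 ≈ 0.7812.

25/32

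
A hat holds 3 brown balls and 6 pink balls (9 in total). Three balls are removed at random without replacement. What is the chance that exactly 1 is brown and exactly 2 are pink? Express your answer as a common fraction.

Unordered draws without replacement: count favorable combinations over C(9,3).
Favorable = C(3,1) · C(6,2) = 45; total = C(9,3) = 84.
P = 45/84 = 15/28 ≈ 0.5357.

15/28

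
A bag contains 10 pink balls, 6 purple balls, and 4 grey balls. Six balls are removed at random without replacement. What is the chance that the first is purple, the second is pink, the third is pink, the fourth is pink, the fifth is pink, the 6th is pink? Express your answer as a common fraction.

Multiply the conditional probability of each draw in order, without replacement, so each draw removes one from its color and from the total.
P = (6/20) · (10/19) · (9/18) · (8/17) · (7/16) · (6/15) = 21/3230 ≈ 0.0065.

21/3230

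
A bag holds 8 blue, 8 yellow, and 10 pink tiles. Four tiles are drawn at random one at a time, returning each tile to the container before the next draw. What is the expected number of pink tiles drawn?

By linearity of expectation, E[X] = Σ P(draw i is pink); each independent draw has P(pink) = 10/26.
E[X] = 4 · 10/26 = 20/13 ≈ 1.5385.

20/13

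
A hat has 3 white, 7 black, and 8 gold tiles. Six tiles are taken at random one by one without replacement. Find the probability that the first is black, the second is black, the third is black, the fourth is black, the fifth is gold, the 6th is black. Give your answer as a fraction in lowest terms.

1/663

Multiply the conditional probability of each draw in order, without replacement, so each draw removes one from its color and from the total.
P = (7/18) · (6/17) · (5/16) · (4/15) · (8/14) · (3/13) = 1/663 ≈ 0.0015.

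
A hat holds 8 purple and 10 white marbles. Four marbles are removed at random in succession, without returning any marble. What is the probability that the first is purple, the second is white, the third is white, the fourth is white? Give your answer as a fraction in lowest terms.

4/51

Multiply the conditional probability of each draw in order, without replacement, so each draw removes one from its color and from the total.
P = (8/18) · (10/17) · (9/16) · (8/15) = 4/51 ≈ 0.0784.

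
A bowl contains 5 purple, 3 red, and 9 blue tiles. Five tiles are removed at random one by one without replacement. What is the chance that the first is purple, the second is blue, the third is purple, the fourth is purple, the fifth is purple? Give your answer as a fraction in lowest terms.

9/6188

Multiply the conditional probability of each draw in order, without replacement, so each draw removes one from its color and from the total.
P = (5/17) · (9/16) · (4/15) · (3/14) · (2/13) = 9/6188 ≈ 0.0015.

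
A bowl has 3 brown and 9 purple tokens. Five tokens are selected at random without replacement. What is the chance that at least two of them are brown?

4/11

Sum the hypergeometric tail for j = 2,…,3 brown tokens.
Favorable = C(3,2)·C(9,3) + C(3,3)·C(9,2) = 288; total = C(12,5) = 792.
P = 288/792 = 4/11 ≈ 0.3636.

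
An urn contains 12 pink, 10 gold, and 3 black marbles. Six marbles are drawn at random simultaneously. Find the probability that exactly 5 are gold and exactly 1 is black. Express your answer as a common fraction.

Unordered draws without replacement: count favorable combinations over C(25,6).
Favorable = C(12,0) · C(10,5) · C(3,1) = 756; total = C(25,6) = 177100.
P = 756/177100 = 27/6325 ≈ 0.0043.

27/6325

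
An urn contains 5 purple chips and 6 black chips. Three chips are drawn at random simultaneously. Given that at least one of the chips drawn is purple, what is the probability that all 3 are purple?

2/29

P(all 3 purple) = C(5,3)/C(11,3) = 2/33; P(at least one purple) = 1 − C(6,3)/C(11,3) = 29/33.
Since 'all 3 purple' ⊆ 'at least one purple', P(all 3 | at least one) = 2/33 / 29/33 = 2/29 ≈ 0.0690.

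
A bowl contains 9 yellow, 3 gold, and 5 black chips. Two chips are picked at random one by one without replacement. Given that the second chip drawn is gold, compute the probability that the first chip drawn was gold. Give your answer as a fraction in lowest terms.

1/8

P(first=gold and the second chip drawn is gold) = (3/17)·(2/16) = 3/136.
P(the second chip drawn is gold) = Σ over first color = 27/272 + 3/136 + 15/272 = 3/17.
By Bayes, P(first=gold | the second chip drawn is gold) = 3/136 / 3/17 = 1/8 ≈ 0.1250.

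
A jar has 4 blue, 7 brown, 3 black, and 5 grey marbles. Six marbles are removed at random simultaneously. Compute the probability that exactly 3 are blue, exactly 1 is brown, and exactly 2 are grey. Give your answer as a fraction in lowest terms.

10/969

Unordered draws without replacement: count favorable combinations over C(19,6).
Favorable = C(4,3) · C(7,1) · C(3,0) · C(5,2) = 280; total = C(19,6) = 27132.
P = 280/27132 = 10/969 ≈ 0.0103.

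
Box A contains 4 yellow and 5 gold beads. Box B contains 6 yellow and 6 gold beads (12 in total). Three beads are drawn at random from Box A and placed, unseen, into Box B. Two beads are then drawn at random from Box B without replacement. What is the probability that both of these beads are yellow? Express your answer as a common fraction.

Condition on how many of the transferred beads are yellow (from Box A: 4 yellow of 9; then Box B has 15 total).
  0 yellow: C(4,0)C(5,3)/C(9,3) = 5/42; then P = C(6,2)/C(15,2) = 1/7
  1 yellow: C(4,1)C(5,2)/C(9,3) = 10/21; then P = C(7,2)/C(15,2) = 1/5
  2 yellow: C(4,2)C(5,1)/C(9,3) = 5/14; then P = C(8,2)/C(15,2) = 4/15
  3 yellow: C(4,3)C(5,0)/C(9,3) = 1/21; then P = C(9,2)/C(15,2) = 12/35
P(both yellow) = 47/210 ≈ 0.2238.

47/210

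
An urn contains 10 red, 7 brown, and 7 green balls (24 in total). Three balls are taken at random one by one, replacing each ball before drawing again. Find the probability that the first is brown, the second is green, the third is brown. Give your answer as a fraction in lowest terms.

343/13824

Multiply the conditional probability of each draw in order, with replacement (the composition resets each draw).
P = (7/24) · (7/24) · (7/24) = 343/13824 ≈ 0.0248.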